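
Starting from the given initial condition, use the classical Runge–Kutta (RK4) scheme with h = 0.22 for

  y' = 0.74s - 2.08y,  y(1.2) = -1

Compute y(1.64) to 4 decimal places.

RK4: k1 = f(s_n, y_n); k2 = f(s_n + h/2, y_n + (h/2)·k1); k3 = f(s_n + h/2, y_n + (h/2)·k2); k4 = f(s_n + h, y_n + h·k3); y_{n+1} = y_n + (h/6)·(k1 + 2k2 + 2k3 + k4).
s=1.200000, y=-1.000000:
  k1 = f(1.200000, -1.000000) = 2.968000
  k2 = f(1.310000, -0.673520) = 2.370322
  k3 = f(1.310000, -0.739265) = 2.507070
  k4 = f(1.420000, -0.448445) = 1.983565
  y ← -1.000000 + (0.22/6)·(k1 + 2k2 + 2k3 + k4) = -0.460767
s=1.420000, y=-0.460767:
  k1 = f(1.420000, -0.460767) = 2.009196
  k2 = f(1.530000, -0.239756) = 1.630892
  k3 = f(1.530000, -0.281369) = 1.717448
  k4 = f(1.640000, -0.082929) = 1.386092
  y ← -0.460767 + (0.22/6)·(k1 + 2k2 + 2k3 + k4) = -0.090728
y(1.64) ≈ -0.0907

-0.0907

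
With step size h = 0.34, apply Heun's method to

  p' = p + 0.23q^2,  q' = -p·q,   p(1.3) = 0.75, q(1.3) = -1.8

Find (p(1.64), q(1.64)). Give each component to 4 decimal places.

Heun on (p,q): k1 = f(t_n, state_n); k2 = f(t_n + h, state_n + h·k1); state_{n+1} = state_n + (h/2)·(k1 + k2).
1.300000: (0.750000, -1.800000)
  k1 = (1.495200, 1.350000)
  predictor → (1.258368, -1.341000)
  k2 = (1.671973, 1.687471)
  → (1.288419, -1.283630)
(p(1.64), q(1.64)) ≈ (1.2884, -1.2836)

1.2884, -1.2836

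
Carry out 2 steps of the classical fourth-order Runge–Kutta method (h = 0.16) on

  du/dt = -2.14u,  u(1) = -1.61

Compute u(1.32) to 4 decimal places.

RK4: k1 = f(t_n, u_n); k2 = f(t_n + h/2, u_n + (h/2)·k1); k3 = f(t_n + h/2, u_n + (h/2)·k2); k4 = f(t_n + h, u_n + h·k3); u_{n+1} = u_n + (h/6)·(k1 + 2k2 + 2k3 + k4).
t=1.000000, u=-1.610000:
  k1 = f(1.000000, -1.610000) = 3.445400
  k2 = f(1.080000, -1.334368) = 2.855548
  k3 = f(1.080000, -1.381556) = 2.956530
  k4 = f(1.160000, -1.136955) = 2.433084
  u ← -1.610000 + (0.16/6)·(k1 + 2k2 + 2k3 + k4) = -1.143263
t=1.160000, u=-1.143263:
  k1 = f(1.160000, -1.143263) = 2.446583
  k2 = f(1.240000, -0.947536) = 2.027728
  k3 = f(1.240000, -0.981045) = 2.099436
  k4 = f(1.320000, -0.807353) = 1.727736
  u ← -1.143263 + (0.16/6)·(k1 + 2k2 + 2k3 + k4) = -0.811832
u(1.32) ≈ -0.8118

-0.8118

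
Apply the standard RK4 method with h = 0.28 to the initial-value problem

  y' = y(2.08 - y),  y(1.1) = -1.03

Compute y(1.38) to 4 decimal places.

-2.9907

RK4: k1 = f(x_n, y_n); k2 = f(x_n + h/2, y_n + (h/2)·k1); k3 = f(x_n + h/2, y_n + (h/2)·k2); k4 = f(x_n + h, y_n + h·k3); y_{n+1} = y_n + (h/6)·(k1 + 2k2 + 2k3 + k4).
x=1.100000, y=-1.030000:
  k1 = f(1.100000, -1.030000) = -3.203300
  k2 = f(1.240000, -1.478462) = -5.261051
  k3 = f(1.240000, -1.766547) = -6.795107
  k4 = f(1.380000, -2.932630) = -14.700188
  y ← -1.030000 + (0.28/6)·(k1 + 2k2 + 2k3 + k4) = -2.990737
y(1.38) ≈ -2.9907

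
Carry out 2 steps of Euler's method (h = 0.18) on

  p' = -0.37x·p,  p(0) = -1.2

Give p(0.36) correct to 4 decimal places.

-1.1856

Euler: p_{n+1} = p_n + h·f(x_n, p_n).
x=0.000000, p=-1.200000: f=0.000000 → p ← -1.200000 + 0.18·0.000000 = -1.200000
x=0.180000, p=-1.200000: f=0.079920 → p ← -1.200000 + 0.18·0.079920 = -1.185614
p(0.36) ≈ -1.1856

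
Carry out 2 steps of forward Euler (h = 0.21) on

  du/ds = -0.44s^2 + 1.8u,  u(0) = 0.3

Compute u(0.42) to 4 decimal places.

0.5656

Euler: u_{n+1} = u_n + h·f(s_n, u_n).
s=0.000000, u=0.300000: f=0.540000 → u ← 0.300000 + 0.21·0.540000 = 0.413400
s=0.210000, u=0.413400: f=0.724716 → u ← 0.413400 + 0.21·0.724716 = 0.565590
u(0.42) ≈ 0.5656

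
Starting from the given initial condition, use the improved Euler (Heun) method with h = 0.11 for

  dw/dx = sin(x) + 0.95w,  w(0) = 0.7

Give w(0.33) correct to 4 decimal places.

Heun: k1 = f(x_n, w_n); k2 = f(x_n + h, w_n + h·k1); w_{n+1} = w_n + (h/2)·(k1 + k2).
x=0.000000, w=0.700000:
  k1 = f(0.000000, 0.700000) = 0.665000
  k2 = f(0.110000, 0.773150) = 0.844271
  w ← 0.700000 + (0.11/2)·(0.665000 + 0.844271) = 0.783010
x=0.110000, w=0.783010:
  k1 = f(0.110000, 0.783010) = 0.853638
  k2 = f(0.220000, 0.876910) = 1.051294
  w ← 0.783010 + (0.11/2)·(0.853638 + 1.051294) = 0.887781
x=0.220000, w=0.887781:
  k1 = f(0.220000, 0.887781) = 1.061622
  k2 = f(0.330000, 1.004560) = 1.278375
  w ← 0.887781 + (0.11/2)·(1.061622 + 1.278375) = 1.016481
w(0.33) ≈ 1.0165

1.0165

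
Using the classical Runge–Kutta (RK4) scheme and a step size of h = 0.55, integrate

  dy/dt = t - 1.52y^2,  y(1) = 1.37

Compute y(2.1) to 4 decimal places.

RK4: k1 = f(t_n, y_n); k2 = f(t_n + h/2, y_n + (h/2)·k1); k3 = f(t_n + h/2, y_n + (h/2)·k2); k4 = f(t_n + h, y_n + h·k3); y_{n+1} = y_n + (h/6)·(k1 + 2k2 + 2k3 + k4).
t=1.000000, y=1.370000:
  k1 = f(1.000000, 1.370000) = -1.852888
  k2 = f(1.275000, 0.860456) = 0.149616
  k3 = f(1.275000, 1.411144) = -1.751819
  k4 = f(1.550000, 0.406499) = 1.298833
  y ← 1.370000 + (0.55/6)·(k1 + 2k2 + 2k3 + k4) = 1.025474
t=1.550000, y=1.025474:
  k1 = f(1.550000, 1.025474) = -0.048428
  k2 = f(1.825000, 1.012157) = 0.267820
  k3 = f(1.825000, 1.099125) = -0.011274
  k4 = f(2.100000, 1.019274) = 0.520844
  y ← 1.025474 + (0.55/6)·(k1 + 2k2 + 2k3 + k4) = 1.115812
y(2.1) ≈ 1.1158

1.1158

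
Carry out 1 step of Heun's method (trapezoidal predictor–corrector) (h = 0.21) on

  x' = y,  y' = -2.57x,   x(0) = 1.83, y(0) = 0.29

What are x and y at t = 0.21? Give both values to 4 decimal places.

Heun on (x,y): k1 = f(t_n, state_n); k2 = f(t_n + h, state_n + h·k1); state_{n+1} = state_n + (h/2)·(k1 + k2).
0.000000: (1.830000, 0.290000)
  k1 = (0.290000, -4.703100)
  predictor → (1.890900, -0.697651)
  k2 = (-0.697651, -4.859613)
  → (1.787197, -0.714085)
(x(0.21), y(0.21)) ≈ (1.7872, -0.7141)

1.7872, -0.7141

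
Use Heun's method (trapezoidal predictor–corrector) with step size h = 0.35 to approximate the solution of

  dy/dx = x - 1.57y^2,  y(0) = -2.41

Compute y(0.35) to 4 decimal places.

Heun: k1 = f(x_n, y_n); k2 = f(x_n + h, y_n + h·k1); y_{n+1} = y_n + (h/2)·(k1 + k2).
x=0.000000, y=-2.410000:
  k1 = f(0.000000, -2.410000) = -9.118717
  k2 = f(0.350000, -5.601551) = -48.912476
  y ← -2.410000 + (0.35/2)·(-9.118717 + (-48.912476)) = -12.565459
y(0.35) ≈ -12.5655

-12.5655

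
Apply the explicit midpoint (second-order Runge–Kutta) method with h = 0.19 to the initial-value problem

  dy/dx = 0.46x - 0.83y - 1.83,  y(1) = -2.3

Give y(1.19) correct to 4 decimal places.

-2.1974

Midpoint: k1 = f(x_n, y_n); k2 = f(x_n + h/2, y_n + (h/2)·k1); y_{n+1} = y_n + h·k2.
x=1.000000, y=-2.300000:
  k1 = f(1.000000, -2.300000) = 0.539000
  k2 = f(1.095000, -2.248795) = 0.540200
  y ← -2.300000 + 0.19·0.540200 = -2.197362
y(1.19) ≈ -2.1974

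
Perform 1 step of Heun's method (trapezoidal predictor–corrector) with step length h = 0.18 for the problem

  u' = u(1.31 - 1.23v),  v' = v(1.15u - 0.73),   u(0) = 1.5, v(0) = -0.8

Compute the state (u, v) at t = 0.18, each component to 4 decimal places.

Heun on (u,v): k1 = f(t_n, state_n); k2 = f(t_n + h, state_n + h·k1); state_{n+1} = state_n + (h/2)·(k1 + k2).
0.000000: (1.500000, -0.800000)
  k1 = (3.441000, -0.796000)
  predictor → (2.119380, -0.943280)
  k2 = (5.235365, -1.610450)
  → (2.280873, -1.016580)
(u(0.18), v(0.18)) ≈ (2.2809, -1.0166)

2.2809, -1.0166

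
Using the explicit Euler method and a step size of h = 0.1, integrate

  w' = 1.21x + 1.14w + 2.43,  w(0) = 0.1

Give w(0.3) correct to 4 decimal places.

0.9912

Euler: w_{n+1} = w_n + h·f(x_n, w_n).
x=0.000000, w=0.100000: f=2.544000 → w ← 0.100000 + 0.1·2.544000 = 0.354400
x=0.100000, w=0.354400: f=2.955016 → w ← 0.354400 + 0.1·2.955016 = 0.649902
x=0.200000, w=0.649902: f=3.412888 → w ← 0.649902 + 0.1·3.412888 = 0.991190
w(0.3) ≈ 0.9912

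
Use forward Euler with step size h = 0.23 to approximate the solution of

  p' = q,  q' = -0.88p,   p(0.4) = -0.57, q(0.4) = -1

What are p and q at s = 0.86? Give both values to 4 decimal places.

Euler on (p,q): p_{n+1} = p_n + h·p', q_{n+1} = q_n + h·q'.
0.400000: (-0.570000, -1.000000); f=(-1.000000, 0.501600) → (-0.800000, -0.884632)
0.630000: (-0.800000, -0.884632); f=(-0.884632, 0.704000) → (-1.003465, -0.722712)
(p(0.86), q(0.86)) ≈ (-1.0035, -0.7227)

-1.0035, -0.7227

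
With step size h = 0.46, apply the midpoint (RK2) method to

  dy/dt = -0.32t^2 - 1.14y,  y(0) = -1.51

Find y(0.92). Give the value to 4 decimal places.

Midpoint: k1 = f(t_n, y_n); k2 = f(t_n + h/2, y_n + (h/2)·k1); y_{n+1} = y_n + h·k2.
t=0.000000, y=-1.510000:
  k1 = f(0.000000, -1.510000) = 1.721400
  k2 = f(0.230000, -1.114078) = 1.253121
  y ← -1.510000 + 0.46·1.253121 = -0.933564
t=0.460000, y=-0.933564:
  k1 = f(0.460000, -0.933564) = 0.996551
  k2 = f(0.690000, -0.704358) = 0.650616
  y ← -0.933564 + 0.46·0.650616 = -0.634281
y(0.92) ≈ -0.6343

-0.6343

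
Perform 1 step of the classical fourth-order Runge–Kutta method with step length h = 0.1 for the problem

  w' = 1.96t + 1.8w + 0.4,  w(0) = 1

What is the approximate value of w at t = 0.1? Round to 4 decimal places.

1.2515

RK4: k1 = f(t_n, w_n); k2 = f(t_n + h/2, w_n + (h/2)·k1); k3 = f(t_n + h/2, w_n + (h/2)·k2); k4 = f(t_n + h, w_n + h·k3); w_{n+1} = w_n + (h/6)·(k1 + 2k2 + 2k3 + k4).
t=0.000000, w=1.000000:
  k1 = f(0.000000, 1.000000) = 2.200000
  k2 = f(0.050000, 1.110000) = 2.496000
  k3 = f(0.050000, 1.124800) = 2.522640
  k4 = f(0.100000, 1.252264) = 2.850075
  w ← 1.000000 + (0.1/6)·(k1 + 2k2 + 2k3 + k4) = 1.251456
w(0.1) ≈ 1.2515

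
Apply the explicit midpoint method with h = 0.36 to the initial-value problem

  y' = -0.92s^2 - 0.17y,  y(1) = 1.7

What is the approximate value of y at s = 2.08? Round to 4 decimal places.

Midpoint: k1 = f(s_n, y_n); k2 = f(s_n + h/2, y_n + (h/2)·k1); y_{n+1} = y_n + h·k2.
s=1.000000, y=1.700000:
  k1 = f(1.000000, 1.700000) = -1.209000
  k2 = f(1.180000, 1.482380) = -1.533013
  y ← 1.700000 + 0.36·(-1.533013) = 1.148115
s=1.360000, y=1.148115:
  k1 = f(1.360000, 1.148115) = -1.896812
  k2 = f(1.540000, 0.806689) = -2.319009
  y ← 1.148115 + 0.36·(-2.319009) = 0.313272
s=1.720000, y=0.313272:
  k1 = f(1.720000, 0.313272) = -2.774984
  k2 = f(1.900000, -0.186225) = -3.289542
  y ← 0.313272 + 0.36·(-3.289542) = -0.870963
y(2.08) ≈ -0.8710

-0.8710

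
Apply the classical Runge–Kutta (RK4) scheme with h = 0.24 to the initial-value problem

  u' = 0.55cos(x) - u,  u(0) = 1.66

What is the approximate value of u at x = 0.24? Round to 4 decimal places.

RK4: k1 = f(x_n, u_n); k2 = f(x_n + h/2, u_n + (h/2)·k1); k3 = f(x_n + h/2, u_n + (h/2)·k2); k4 = f(x_n + h, u_n + h·k3); u_{n+1} = u_n + (h/6)·(k1 + 2k2 + 2k3 + k4).
x=0.000000, u=1.660000:
  k1 = f(0.000000, 1.660000) = -1.110000
  k2 = f(0.120000, 1.526800) = -0.980755
  k3 = f(0.120000, 1.542309) = -0.996265
  k4 = f(0.240000, 1.420896) = -0.886661
  u ← 1.660000 + (0.24/6)·(k1 + 2k2 + 2k3 + k4) = 1.421972
u(0.24) ≈ 1.4220

1.4220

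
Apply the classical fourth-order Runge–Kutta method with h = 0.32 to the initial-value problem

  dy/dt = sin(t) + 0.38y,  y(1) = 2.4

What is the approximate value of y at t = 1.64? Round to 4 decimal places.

3.7484

RK4: k1 = f(t_n, y_n); k2 = f(t_n + h/2, y_n + (h/2)·k1); k3 = f(t_n + h/2, y_n + (h/2)·k2); k4 = f(t_n + h, y_n + h·k3); y_{n+1} = y_n + (h/6)·(k1 + 2k2 + 2k3 + k4).
t=1.000000, y=2.400000:
  k1 = f(1.000000, 2.400000) = 1.753471
  k2 = f(1.160000, 2.680555) = 1.935414
  k3 = f(1.160000, 2.709666) = 1.946476
  k4 = f(1.320000, 3.022872) = 2.117407
  y ← 2.400000 + (0.32/6)·(k1 + 2k2 + 2k3 + k4) = 3.020515
t=1.320000, y=3.020515:
  k1 = f(1.320000, 3.020515) = 2.116511
  k2 = f(1.480000, 3.359157) = 2.272360
  k3 = f(1.480000, 3.384093) = 2.281836
  k4 = f(1.640000, 3.750703) = 2.422873
  y ← 3.020515 + (0.32/6)·(k1 + 2k2 + 2k3 + k4) = 3.748397
y(1.64) ≈ 3.7484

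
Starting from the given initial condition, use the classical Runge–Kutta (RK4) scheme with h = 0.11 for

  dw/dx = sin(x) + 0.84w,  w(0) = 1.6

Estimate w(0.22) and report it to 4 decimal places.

1.9504

RK4: k1 = f(x_n, w_n); k2 = f(x_n + h/2, w_n + (h/2)·k1); k3 = f(x_n + h/2, w_n + (h/2)·k2); k4 = f(x_n + h, w_n + h·k3); w_{n+1} = w_n + (h/6)·(k1 + 2k2 + 2k3 + k4).
x=0.000000, w=1.600000:
  k1 = f(0.000000, 1.600000) = 1.344000
  k2 = f(0.055000, 1.673920) = 1.461065
  k3 = f(0.055000, 1.680359) = 1.466473
  k4 = f(0.110000, 1.761312) = 1.589280
  w ← 1.600000 + (0.11/6)·(k1 + 2k2 + 2k3 + k4) = 1.761120
x=0.110000, w=1.761120:
  k1 = f(0.110000, 1.761120) = 1.589119
  k2 = f(0.165000, 1.848521) = 1.717010
  k3 = f(0.165000, 1.855555) = 1.722919
  k4 = f(0.220000, 1.950641) = 1.856768
  w ← 1.761120 + (0.11/6)·(k1 + 2k2 + 2k3 + k4) = 1.950425
w(0.22) ≈ 1.9504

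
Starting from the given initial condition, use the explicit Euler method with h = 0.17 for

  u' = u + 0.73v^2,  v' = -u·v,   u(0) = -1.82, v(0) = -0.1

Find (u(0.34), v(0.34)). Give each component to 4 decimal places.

-2.4878, -0.1783

Euler on (u,v): u_{n+1} = u_n + h·u', v_{n+1} = v_n + h·v'.
0.000000: (-1.820000, -0.100000); f=(-1.812700, -0.182000) → (-2.128159, -0.130940)
0.170000: (-2.128159, -0.130940); f=(-2.115643, -0.278661) → (-2.487818, -0.178312)
(u(0.34), v(0.34)) ≈ (-2.4878, -0.1783)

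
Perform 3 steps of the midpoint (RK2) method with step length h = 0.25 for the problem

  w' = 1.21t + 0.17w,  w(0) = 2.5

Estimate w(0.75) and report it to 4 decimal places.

3.1933

Midpoint: k1 = f(t_n, w_n); k2 = f(t_n + h/2, w_n + (h/2)·k1); w_{n+1} = w_n + h·k2.
t=0.000000, w=2.500000:
  k1 = f(0.000000, 2.500000) = 0.425000
  k2 = f(0.125000, 2.553125) = 0.585281
  w ← 2.500000 + 0.25·0.585281 = 2.646320
t=0.250000, w=2.646320:
  k1 = f(0.250000, 2.646320) = 0.752374
  k2 = f(0.375000, 2.740367) = 0.919612
  w ← 2.646320 + 0.25·0.919612 = 2.876223
t=0.500000, w=2.876223:
  k1 = f(0.500000, 2.876223) = 1.093958
  k2 = f(0.625000, 3.012968) = 1.268455
  w ← 2.876223 + 0.25·1.268455 = 3.193337
w(0.75) ≈ 3.1933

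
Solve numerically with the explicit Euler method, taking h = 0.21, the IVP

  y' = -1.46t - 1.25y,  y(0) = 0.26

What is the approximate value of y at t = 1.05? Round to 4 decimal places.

Euler: y_{n+1} = y_n + h·f(t_n, y_n).
t=0.000000, y=0.260000: f=-0.325000 → y ← 0.260000 + 0.21·(-0.325000) = 0.191750
t=0.210000, y=0.191750: f=-0.546288 → y ← 0.191750 + 0.21·(-0.546288) = 0.077030
t=0.420000, y=0.077030: f=-0.709487 → y ← 0.077030 + 0.21·(-0.709487) = -0.071963
t=0.630000, y=-0.071963: f=-0.829847 → y ← -0.071963 + 0.21·(-0.829847) = -0.246230
t=0.840000, y=-0.246230: f=-0.918612 → y ← -0.246230 + 0.21·(-0.918612) = -0.439139
y(1.05) ≈ -0.4391

-0.4391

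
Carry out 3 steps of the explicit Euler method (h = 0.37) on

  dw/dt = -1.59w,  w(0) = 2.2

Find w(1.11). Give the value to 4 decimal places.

0.1535

Euler: w_{n+1} = w_n + h·f(t_n, w_n).
t=0.000000, w=2.200000: f=-3.498000 → w ← 2.200000 + 0.37·(-3.498000) = 0.905740
t=0.370000, w=0.905740: f=-1.440127 → w ← 0.905740 + 0.37·(-1.440127) = 0.372893
t=0.740000, w=0.372893: f=-0.592900 → w ← 0.372893 + 0.37·(-0.592900) = 0.153520
w(1.11) ≈ 0.1535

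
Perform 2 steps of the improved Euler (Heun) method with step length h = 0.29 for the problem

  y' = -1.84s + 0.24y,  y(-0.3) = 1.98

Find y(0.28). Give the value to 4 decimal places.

Heun: k1 = f(s_n, y_n); k2 = f(s_n + h, y_n + h·k1); y_{n+1} = y_n + (h/2)·(k1 + k2).
s=-0.300000, y=1.980000:
  k1 = f(-0.300000, 1.980000) = 1.027200
  k2 = f(-0.010000, 2.277888) = 0.565093
  y ← 1.980000 + (0.29/2)·(1.027200 + 0.565093) = 2.210883
s=-0.010000, y=2.210883:
  k1 = f(-0.010000, 2.210883) = 0.549012
  k2 = f(0.280000, 2.370096) = 0.053623
  y ← 2.210883 + (0.29/2)·(0.549012 + 0.053623) = 2.298265
y(0.28) ≈ 2.2983

2.2983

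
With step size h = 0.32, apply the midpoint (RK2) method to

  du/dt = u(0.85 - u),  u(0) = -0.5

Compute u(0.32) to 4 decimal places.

Midpoint: k1 = f(t_n, u_n); k2 = f(t_n + h/2, u_n + (h/2)·k1); u_{n+1} = u_n + h·k2.
t=0.000000, u=-0.500000:
  k1 = f(0.000000, -0.500000) = -0.675000
  k2 = f(0.160000, -0.608000) = -0.886464
  u ← -0.500000 + 0.32·(-0.886464) = -0.783668
u(0.32) ≈ -0.7837

-0.7837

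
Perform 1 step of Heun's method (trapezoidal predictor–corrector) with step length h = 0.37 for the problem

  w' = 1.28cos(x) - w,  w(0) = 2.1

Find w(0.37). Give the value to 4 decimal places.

1.8367

Heun: k1 = f(x_n, w_n); k2 = f(x_n + h, w_n + h·k1); w_{n+1} = w_n + (h/2)·(k1 + k2).
x=0.000000, w=2.100000:
  k1 = f(0.000000, 2.100000) = -0.820000
  k2 = f(0.370000, 1.796600) = -0.603221
  w ← 2.100000 + (0.37/2)·(-0.820000 + (-0.603221)) = 1.836704
w(0.37) ≈ 1.8367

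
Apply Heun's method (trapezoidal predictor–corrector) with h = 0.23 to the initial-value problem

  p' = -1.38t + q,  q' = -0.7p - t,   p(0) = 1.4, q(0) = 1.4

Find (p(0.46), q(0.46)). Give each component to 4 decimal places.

1.7714, 0.7608

Heun on (p,q): k1 = f(t_n, state_n); k2 = f(t_n + h, state_n + h·k1); state_{n+1} = state_n + (h/2)·(k1 + k2).
0.000000: (1.400000, 1.400000)
  k1 = (1.400000, -0.980000)
  predictor → (1.722000, 1.174600)
  k2 = (0.857200, -1.435400)
  → (1.659578, 1.122229)
0.230000: (1.659578, 1.122229)
  k1 = (0.804829, -1.391705)
  predictor → (1.844689, 0.802137)
  k2 = (0.167337, -1.751282)
  → (1.771377, 0.760786)
(p(0.46), q(0.46)) ≈ (1.7714, 0.7608)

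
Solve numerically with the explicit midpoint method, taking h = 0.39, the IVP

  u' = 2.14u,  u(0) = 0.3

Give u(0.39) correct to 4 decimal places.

0.6549

Midpoint: k1 = f(x_n, u_n); k2 = f(x_n + h/2, u_n + (h/2)·k1); u_{n+1} = u_n + h·k2.
x=0.000000, u=0.300000:
  k1 = f(0.000000, 0.300000) = 0.642000
  k2 = f(0.195000, 0.425190) = 0.909907
  u ← 0.300000 + 0.39·0.909907 = 0.654864
u(0.39) ≈ 0.6549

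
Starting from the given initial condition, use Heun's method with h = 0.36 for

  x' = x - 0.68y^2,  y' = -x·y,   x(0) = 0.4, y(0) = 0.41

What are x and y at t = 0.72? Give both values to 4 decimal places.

0.7207, 0.2807

Heun on (x,y): k1 = f(t_n, state_n); k2 = f(t_n + h, state_n + h·k1); state_{n+1} = state_n + (h/2)·(k1 + k2).
0.000000: (0.400000, 0.410000)
  k1 = (0.285692, -0.164000)
  predictor → (0.502849, 0.350960)
  k2 = (0.419092, -0.176480)
  → (0.526861, 0.348714)
0.360000: (0.526861, 0.348714)
  k1 = (0.444172, -0.183724)
  predictor → (0.686763, 0.282573)
  k2 = (0.632467, -0.194061)
  → (0.720656, 0.280712)
(x(0.72), y(0.72)) ≈ (0.7207, 0.2807)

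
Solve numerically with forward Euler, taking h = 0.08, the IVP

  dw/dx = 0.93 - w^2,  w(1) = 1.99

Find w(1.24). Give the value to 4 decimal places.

1.4529

Euler: w_{n+1} = w_n + h·f(x_n, w_n).
x=1.000000, w=1.990000: f=-3.030100 → w ← 1.990000 + 0.08·(-3.030100) = 1.747592
x=1.080000, w=1.747592: f=-2.124078 → w ← 1.747592 + 0.08·(-2.124078) = 1.577666
x=1.160000, w=1.577666: f=-1.559029 → w ← 1.577666 + 0.08·(-1.559029) = 1.452943
w(1.24) ≈ 1.4529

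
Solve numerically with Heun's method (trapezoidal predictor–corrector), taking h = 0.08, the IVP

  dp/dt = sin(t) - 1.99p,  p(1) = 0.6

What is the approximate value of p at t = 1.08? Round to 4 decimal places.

Heun: k1 = f(t_n, p_n); k2 = f(t_n + h, p_n + h·k1); p_{n+1} = p_n + (h/2)·(k1 + k2).
t=1.000000, p=0.600000:
  k1 = f(1.000000, 0.600000) = -0.352529
  k2 = f(1.080000, 0.571798) = -0.255920
  p ← 0.600000 + (0.08/2)·(-0.352529 + (-0.255920)) = 0.575662
p(1.08) ≈ 0.5757

0.5757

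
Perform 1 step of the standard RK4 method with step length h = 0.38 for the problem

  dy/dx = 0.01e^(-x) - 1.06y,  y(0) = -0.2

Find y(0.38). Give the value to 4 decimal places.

RK4: k1 = f(x_n, y_n); k2 = f(x_n + h/2, y_n + (h/2)·k1); k3 = f(x_n + h/2, y_n + (h/2)·k2); k4 = f(x_n + h, y_n + h·k3); y_{n+1} = y_n + (h/6)·(k1 + 2k2 + 2k3 + k4).
x=0.000000, y=-0.200000:
  k1 = f(0.000000, -0.200000) = 0.222000
  k2 = f(0.190000, -0.157820) = 0.175559
  k3 = f(0.190000, -0.166644) = 0.184912
  k4 = f(0.380000, -0.129733) = 0.144356
  y ← -0.200000 + (0.38/6)·(k1 + 2k2 + 2k3 + k4) = -0.131138
y(0.38) ≈ -0.1311

-0.1311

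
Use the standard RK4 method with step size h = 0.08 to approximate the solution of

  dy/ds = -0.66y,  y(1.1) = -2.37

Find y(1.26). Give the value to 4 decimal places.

RK4: k1 = f(s_n, y_n); k2 = f(s_n + h/2, y_n + (h/2)·k1); k3 = f(s_n + h/2, y_n + (h/2)·k2); k4 = f(s_n + h, y_n + h·k3); y_{n+1} = y_n + (h/6)·(k1 + 2k2 + 2k3 + k4).
s=1.100000, y=-2.370000:
  k1 = f(1.100000, -2.370000) = 1.564200
  k2 = f(1.140000, -2.307432) = 1.522905
  k3 = f(1.140000, -2.309084) = 1.523995
  k4 = f(1.180000, -2.248080) = 1.483733
  y ← -2.370000 + (0.08/6)·(k1 + 2k2 + 2k3 + k4) = -2.248110
s=1.180000, y=-2.248110:
  k1 = f(1.180000, -2.248110) = 1.483753
  k2 = f(1.220000, -2.188760) = 1.444582
  k3 = f(1.220000, -2.190327) = 1.445616
  k4 = f(1.260000, -2.132461) = 1.407424
  y ← -2.248110 + (0.08/6)·(k1 + 2k2 + 2k3 + k4) = -2.132489
y(1.26) ≈ -2.1325

-2.1325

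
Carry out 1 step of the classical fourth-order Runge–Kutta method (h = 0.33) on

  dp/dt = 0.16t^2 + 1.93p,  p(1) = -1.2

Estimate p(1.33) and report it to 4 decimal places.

-2.1698

RK4: k1 = f(t_n, p_n); k2 = f(t_n + h/2, p_n + (h/2)·k1); k3 = f(t_n + h/2, p_n + (h/2)·k2); k4 = f(t_n + h, p_n + h·k3); p_{n+1} = p_n + (h/6)·(k1 + 2k2 + 2k3 + k4).
t=1.000000, p=-1.200000:
  k1 = f(1.000000, -1.200000) = -2.156000
  k2 = f(1.165000, -1.555740) = -2.785422
  k3 = f(1.165000, -1.659595) = -2.985862
  k4 = f(1.330000, -2.185334) = -3.934671
  p ← -1.200000 + (0.33/6)·(k1 + 2k2 + 2k3 + k4) = -2.169828
p(1.33) ≈ -2.1698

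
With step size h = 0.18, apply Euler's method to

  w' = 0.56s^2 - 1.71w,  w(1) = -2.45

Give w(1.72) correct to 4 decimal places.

-0.0937

Euler: w_{n+1} = w_n + h·f(s_n, w_n).
s=1.000000, w=-2.450000: f=4.749500 → w ← -2.450000 + 0.18·4.749500 = -1.595090
s=1.180000, w=-1.595090: f=3.507348 → w ← -1.595090 + 0.18·3.507348 = -0.963767
s=1.360000, w=-0.963767: f=2.683818 → w ← -0.963767 + 0.18·2.683818 = -0.480680
s=1.540000, w=-0.480680: f=2.150059 → w ← -0.480680 + 0.18·2.150059 = -0.093669
w(1.72) ≈ -0.0937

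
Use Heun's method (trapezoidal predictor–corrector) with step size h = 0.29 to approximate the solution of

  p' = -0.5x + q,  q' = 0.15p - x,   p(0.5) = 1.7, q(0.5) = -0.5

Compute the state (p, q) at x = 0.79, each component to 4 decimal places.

Heun on (p,q): k1 = f(x_n, state_n); k2 = f(x_n + h, state_n + h·k1); state_{n+1} = state_n + (h/2)·(k1 + k2).
0.500000: (1.700000, -0.500000)
  k1 = (-0.750000, -0.245000)
  predictor → (1.482500, -0.571050)
  k2 = (-0.966050, -0.567625)
  → (1.451173, -0.617831)
(p(0.79), q(0.79)) ≈ (1.4512, -0.6178)

1.4512, -0.6178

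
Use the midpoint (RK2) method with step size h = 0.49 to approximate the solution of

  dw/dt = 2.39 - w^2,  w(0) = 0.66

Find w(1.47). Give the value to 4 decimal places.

1.4415

Midpoint: k1 = f(t_n, w_n); k2 = f(t_n + h/2, w_n + (h/2)·k1); w_{n+1} = w_n + h·k2.
t=0.000000, w=0.660000:
  k1 = f(0.000000, 0.660000) = 1.954400
  k2 = f(0.245000, 1.138828) = 1.093071
  w ← 0.660000 + 0.49·1.093071 = 1.195605
t=0.490000, w=1.195605:
  k1 = f(0.490000, 1.195605) = 0.960529
  k2 = f(0.735000, 1.430934) = 0.342427
  w ← 1.195605 + 0.49·0.342427 = 1.363394
t=0.980000, w=1.363394:
  k1 = f(0.980000, 1.363394) = 0.531157
  k2 = f(1.225000, 1.493527) = 0.159376
  w ← 1.363394 + 0.49·0.159376 = 1.441488
w(1.47) ≈ 1.4415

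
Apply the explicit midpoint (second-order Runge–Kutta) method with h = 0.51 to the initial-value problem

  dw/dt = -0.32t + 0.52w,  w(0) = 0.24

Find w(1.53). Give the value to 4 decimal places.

Midpoint: k1 = f(t_n, w_n); k2 = f(t_n + h/2, w_n + (h/2)·k1); w_{n+1} = w_n + h·k2.
t=0.000000, w=0.240000:
  k1 = f(0.000000, 0.240000) = 0.124800
  k2 = f(0.255000, 0.271824) = 0.059748
  w ← 0.240000 + 0.51·0.059748 = 0.270472
t=0.510000, w=0.270472:
  k1 = f(0.510000, 0.270472) = -0.022555
  k2 = f(0.765000, 0.264720) = -0.107145
  w ← 0.270472 + 0.51·(-0.107145) = 0.215828
t=1.020000, w=0.215828:
  k1 = f(1.020000, 0.215828) = -0.214170
  k2 = f(1.275000, 0.161214) = -0.324169
  w ← 0.215828 + 0.51·(-0.324169) = 0.050502
w(1.53) ≈ 0.0505

0.0505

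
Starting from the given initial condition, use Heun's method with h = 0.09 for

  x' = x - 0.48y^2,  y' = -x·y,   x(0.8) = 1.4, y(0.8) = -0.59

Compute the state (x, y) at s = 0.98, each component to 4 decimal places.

Heun on (x,y): k1 = f(s_n, state_n); k2 = f(s_n + h, state_n + h·k1); state_{n+1} = state_n + (h/2)·(k1 + k2).
0.800000: (1.400000, -0.590000)
  k1 = (1.232912, 0.826000)
  predictor → (1.510962, -0.515660)
  k2 = (1.383328, 0.779143)
  → (1.517731, -0.517769)
0.890000: (1.517731, -0.517769)
  k1 = (1.389050, 0.785833)
  predictor → (1.642745, -0.447044)
  k2 = (1.546818, 0.734379)
  → (1.649845, -0.449359)
(x(0.98), y(0.98)) ≈ (1.6498, -0.4494)

1.6498, -0.4494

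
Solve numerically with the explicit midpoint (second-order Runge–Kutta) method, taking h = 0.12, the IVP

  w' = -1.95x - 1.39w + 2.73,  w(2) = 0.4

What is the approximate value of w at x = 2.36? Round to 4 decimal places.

Midpoint: k1 = f(x_n, w_n); k2 = f(x_n + h/2, w_n + (h/2)·k1); w_{n+1} = w_n + h·k2.
x=2.000000, w=0.400000:
  k1 = f(2.000000, 0.400000) = -1.726000
  k2 = f(2.060000, 0.296440) = -1.699052
  w ← 0.400000 + 0.12·(-1.699052) = 0.196114
x=2.120000, w=0.196114:
  k1 = f(2.120000, 0.196114) = -1.676598
  k2 = f(2.180000, 0.095518) = -1.653770
  w ← 0.196114 + 0.12·(-1.653770) = -0.002339
x=2.240000, w=-0.002339:
  k1 = f(2.240000, -0.002339) = -1.634749
  k2 = f(2.300000, -0.100424) = -1.615411
  w ← -0.002339 + 0.12·(-1.615411) = -0.196188
w(2.36) ≈ -0.1962

-0.1962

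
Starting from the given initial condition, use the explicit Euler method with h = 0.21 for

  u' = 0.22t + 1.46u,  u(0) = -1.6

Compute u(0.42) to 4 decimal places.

-2.7218

Euler: u_{n+1} = u_n + h·f(t_n, u_n).
t=0.000000, u=-1.600000: f=-2.336000 → u ← -1.600000 + 0.21·(-2.336000) = -2.090560
t=0.210000, u=-2.090560: f=-3.006018 → u ← -2.090560 + 0.21·(-3.006018) = -2.721824
u(0.42) ≈ -2.7218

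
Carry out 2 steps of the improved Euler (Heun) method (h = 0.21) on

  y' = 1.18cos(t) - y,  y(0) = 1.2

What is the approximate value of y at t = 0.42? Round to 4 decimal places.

Heun: k1 = f(t_n, y_n); k2 = f(t_n + h, y_n + h·k1); y_{n+1} = y_n + (h/2)·(k1 + k2).
t=0.000000, y=1.200000:
  k1 = f(0.000000, 1.200000) = -0.020000
  k2 = f(0.210000, 1.195800) = -0.041724
  y ← 1.200000 + (0.21/2)·(-0.020000 + (-0.041724)) = 1.193519
t=0.210000, y=1.193519:
  k1 = f(0.210000, 1.193519) = -0.039443
  k2 = f(0.420000, 1.185236) = -0.107791
  y ← 1.193519 + (0.21/2)·(-0.039443 + (-0.107791)) = 1.178059
y(0.42) ≈ 1.1781

1.1781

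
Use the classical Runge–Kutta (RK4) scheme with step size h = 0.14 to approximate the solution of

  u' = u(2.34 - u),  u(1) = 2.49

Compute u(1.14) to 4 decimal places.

RK4: k1 = f(t_n, u_n); k2 = f(t_n + h/2, u_n + (h/2)·k1); k3 = f(t_n + h/2, u_n + (h/2)·k2); k4 = f(t_n + h, u_n + h·k3); u_{n+1} = u_n + (h/6)·(k1 + 2k2 + 2k3 + k4).
t=1.000000, u=2.490000:
  k1 = f(1.000000, 2.490000) = -0.373500
  k2 = f(1.070000, 2.463855) = -0.305161
  k3 = f(1.070000, 2.468639) = -0.317563
  k4 = f(1.140000, 2.445541) = -0.258105
  u ← 2.490000 + (0.14/6)·(k1 + 2k2 + 2k3 + k4) = 2.446202
u(1.14) ≈ 2.4462

2.4462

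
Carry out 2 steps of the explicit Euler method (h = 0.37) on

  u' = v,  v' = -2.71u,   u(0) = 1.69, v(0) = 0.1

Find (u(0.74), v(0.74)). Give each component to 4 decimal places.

1.1370, -3.3262

Euler on (u,v): u_{n+1} = u_n + h·u', v_{n+1} = v_n + h·v'.
0.000000: (1.690000, 0.100000); f=(0.100000, -4.579900) → (1.727000, -1.594563)
0.370000: (1.727000, -1.594563); f=(-1.594563, -4.680170) → (1.137012, -3.326226)
(u(0.74), v(0.74)) ≈ (1.1370, -3.3262)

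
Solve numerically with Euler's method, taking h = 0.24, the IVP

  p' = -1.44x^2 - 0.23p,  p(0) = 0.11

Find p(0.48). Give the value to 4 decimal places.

Euler: p_{n+1} = p_n + h·f(x_n, p_n).
x=0.000000, p=0.110000: f=-0.025300 → p ← 0.110000 + 0.24·(-0.025300) = 0.103928
x=0.240000, p=0.103928: f=-0.106847 → p ← 0.103928 + 0.24·(-0.106847) = 0.078285
p(0.48) ≈ 0.0783

0.0783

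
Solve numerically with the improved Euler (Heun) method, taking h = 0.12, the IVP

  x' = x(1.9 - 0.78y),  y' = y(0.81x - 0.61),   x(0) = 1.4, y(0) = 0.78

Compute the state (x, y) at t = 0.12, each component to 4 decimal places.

1.6301, 0.8393

Heun on (x,y): k1 = f(t_n, state_n); k2 = f(t_n + h, state_n + h·k1); state_{n+1} = state_n + (h/2)·(k1 + k2).
0.000000: (1.400000, 0.780000)
  k1 = (1.808240, 0.408720)
  predictor → (1.616989, 0.829046)
  k2 = (2.026643, 0.580134)
  → (1.630093, 0.839331)
(x(0.12), y(0.12)) ≈ (1.6301, 0.8393)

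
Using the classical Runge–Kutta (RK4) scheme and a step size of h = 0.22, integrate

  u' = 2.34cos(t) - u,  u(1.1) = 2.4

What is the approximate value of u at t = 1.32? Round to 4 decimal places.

RK4: k1 = f(t_n, u_n); k2 = f(t_n + h/2, u_n + (h/2)·k1); k3 = f(t_n + h/2, u_n + (h/2)·k2); k4 = f(t_n + h, u_n + h·k3); u_{n+1} = u_n + (h/6)·(k1 + 2k2 + 2k3 + k4).
t=1.100000, u=2.400000:
  k1 = f(1.100000, 2.400000) = -1.338585
  k2 = f(1.210000, 2.252756) = -1.426690
  k3 = f(1.210000, 2.243064) = -1.416999
  k4 = f(1.320000, 2.088260) = -1.507530
  u ← 2.400000 + (0.22/6)·(k1 + 2k2 + 2k3 + k4) = 2.087105
u(1.32) ≈ 2.0871

2.0871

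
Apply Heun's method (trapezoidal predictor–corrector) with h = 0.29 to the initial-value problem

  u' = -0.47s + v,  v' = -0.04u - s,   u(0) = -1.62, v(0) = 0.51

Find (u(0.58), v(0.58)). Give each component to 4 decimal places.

-1.4172, 0.3764

Heun on (u,v): k1 = f(s_n, state_n); k2 = f(s_n + h, state_n + h·k1); state_{n+1} = state_n + (h/2)·(k1 + k2).
0.000000: (-1.620000, 0.510000)
  k1 = (0.510000, 0.064800)
  predictor → (-1.472100, 0.528792)
  k2 = (0.392492, -0.231116)
  → (-1.489139, 0.485884)
0.290000: (-1.489139, 0.485884)
  k1 = (0.349584, -0.230434)
  predictor → (-1.387759, 0.419058)
  k2 = (0.146458, -0.524490)
  → (-1.417213, 0.376420)
(u(0.58), v(0.58)) ≈ (-1.4172, 0.3764)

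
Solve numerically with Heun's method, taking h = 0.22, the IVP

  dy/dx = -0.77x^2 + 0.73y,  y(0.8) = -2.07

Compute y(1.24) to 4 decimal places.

-3.2603

Heun: k1 = f(x_n, y_n); k2 = f(x_n + h, y_n + h·k1); y_{n+1} = y_n + (h/2)·(k1 + k2).
x=0.800000, y=-2.070000:
  k1 = f(0.800000, -2.070000) = -2.003900
  k2 = f(1.020000, -2.510858) = -2.634034
  y ← -2.070000 + (0.22/2)·(-2.003900 + (-2.634034)) = -2.580173
x=1.020000, y=-2.580173:
  k1 = f(1.020000, -2.580173) = -2.684634
  k2 = f(1.240000, -3.170792) = -3.498630
  y ← -2.580173 + (0.22/2)·(-2.684634 + (-3.498630)) = -3.260332
y(1.24) ≈ -3.2603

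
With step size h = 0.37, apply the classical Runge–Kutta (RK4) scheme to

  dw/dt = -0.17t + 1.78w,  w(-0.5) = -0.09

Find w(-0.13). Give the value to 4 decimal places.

RK4: k1 = f(t_n, w_n); k2 = f(t_n + h/2, w_n + (h/2)·k1); k3 = f(t_n + h/2, w_n + (h/2)·k2); k4 = f(t_n + h, w_n + h·k3); w_{n+1} = w_n + (h/6)·(k1 + 2k2 + 2k3 + k4).
t=-0.500000, w=-0.090000:
  k1 = f(-0.500000, -0.090000) = -0.075200
  k2 = f(-0.315000, -0.103912) = -0.131413
  k3 = f(-0.315000, -0.114311) = -0.149924
  k4 = f(-0.130000, -0.145472) = -0.236840
  w ← -0.090000 + (0.37/6)·(k1 + 2k2 + 2k3 + k4) = -0.143941
w(-0.13) ≈ -0.1439

-0.1439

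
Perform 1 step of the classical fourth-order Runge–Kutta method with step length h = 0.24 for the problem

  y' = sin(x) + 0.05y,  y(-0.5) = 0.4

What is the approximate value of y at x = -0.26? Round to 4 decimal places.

RK4: k1 = f(x_n, y_n); k2 = f(x_n + h/2, y_n + (h/2)·k1); k3 = f(x_n + h/2, y_n + (h/2)·k2); k4 = f(x_n + h, y_n + h·k3); y_{n+1} = y_n + (h/6)·(k1 + 2k2 + 2k3 + k4).
x=-0.500000, y=0.400000:
  k1 = f(-0.500000, 0.400000) = -0.459426
  k2 = f(-0.380000, 0.344869) = -0.353677
  k3 = f(-0.380000, 0.357559) = -0.353043
  k4 = f(-0.260000, 0.315270) = -0.241317
  y ← 0.400000 + (0.24/6)·(k1 + 2k2 + 2k3 + k4) = 0.315433
y(-0.26) ≈ 0.3154

0.3154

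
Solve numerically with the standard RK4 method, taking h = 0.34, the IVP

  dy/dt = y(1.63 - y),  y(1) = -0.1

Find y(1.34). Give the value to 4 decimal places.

-0.1823

RK4: k1 = f(t_n, y_n); k2 = f(t_n + h/2, y_n + (h/2)·k1); k3 = f(t_n + h/2, y_n + (h/2)·k2); k4 = f(t_n + h, y_n + h·k3); y_{n+1} = y_n + (h/6)·(k1 + 2k2 + 2k3 + k4).
t=1.000000, y=-0.100000:
  k1 = f(1.000000, -0.100000) = -0.173000
  k2 = f(1.170000, -0.129410) = -0.227685
  k3 = f(1.170000, -0.138706) = -0.245331
  k4 = f(1.340000, -0.183413) = -0.332603
  y ← -0.100000 + (0.34/6)·(k1 + 2k2 + 2k3 + k4) = -0.182259
y(1.34) ≈ -0.1823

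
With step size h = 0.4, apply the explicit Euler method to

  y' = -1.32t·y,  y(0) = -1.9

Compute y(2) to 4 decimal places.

Euler: y_{n+1} = y_n + h·f(t_n, y_n).
t=0.000000, y=-1.900000: f=0.000000 → y ← -1.900000 + 0.4·0.000000 = -1.900000
t=0.400000, y=-1.900000: f=1.003200 → y ← -1.900000 + 0.4·1.003200 = -1.498720
t=0.800000, y=-1.498720: f=1.582648 → y ← -1.498720 + 0.4·1.582648 = -0.865661
t=1.200000, y=-0.865661: f=1.371207 → y ← -0.865661 + 0.4·1.371207 = -0.317178
t=1.600000, y=-0.317178: f=0.669880 → y ← -0.317178 + 0.4·0.669880 = -0.049226
y(2) ≈ -0.0492

-0.0492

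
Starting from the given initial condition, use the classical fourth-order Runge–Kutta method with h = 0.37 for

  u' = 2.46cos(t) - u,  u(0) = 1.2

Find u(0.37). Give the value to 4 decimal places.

RK4: k1 = f(t_n, u_n); k2 = f(t_n + h/2, u_n + (h/2)·k1); k3 = f(t_n + h/2, u_n + (h/2)·k2); k4 = f(t_n + h, u_n + h·k3); u_{n+1} = u_n + (h/6)·(k1 + 2k2 + 2k3 + k4).
t=0.000000, u=1.200000:
  k1 = f(0.000000, 1.200000) = 1.260000
  k2 = f(0.185000, 1.433100) = 0.984923
  k3 = f(0.185000, 1.382211) = 1.035812
  k4 = f(0.370000, 1.583251) = 0.710275
  u ← 1.200000 + (0.37/6)·(k1 + 2k2 + 2k3 + k4) = 1.570724
u(0.37) ≈ 1.5707

1.5707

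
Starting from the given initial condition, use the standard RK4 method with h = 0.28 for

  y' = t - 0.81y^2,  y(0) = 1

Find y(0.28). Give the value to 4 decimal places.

RK4: k1 = f(t_n, y_n); k2 = f(t_n + h/2, y_n + (h/2)·k1); k3 = f(t_n + h/2, y_n + (h/2)·k2); k4 = f(t_n + h, y_n + h·k3); y_{n+1} = y_n + (h/6)·(k1 + 2k2 + 2k3 + k4).
t=0.000000, y=1.000000:
  k1 = f(0.000000, 1.000000) = -0.810000
  k2 = f(0.140000, 0.886600) = -0.496708
  k3 = f(0.140000, 0.930461) = -0.561263
  k4 = f(0.280000, 0.842846) = -0.295416
  y ← 1.000000 + (0.28/6)·(k1 + 2k2 + 2k3 + k4) = 0.849670
y(0.28) ≈ 0.8497

0.8497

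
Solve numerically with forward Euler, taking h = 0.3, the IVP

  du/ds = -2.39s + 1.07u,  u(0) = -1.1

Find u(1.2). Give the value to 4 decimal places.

-4.9386

Euler: u_{n+1} = u_n + h·f(s_n, u_n).
s=0.000000, u=-1.100000: f=-1.177000 → u ← -1.100000 + 0.3·(-1.177000) = -1.453100
s=0.300000, u=-1.453100: f=-2.271817 → u ← -1.453100 + 0.3·(-2.271817) = -2.134645
s=0.600000, u=-2.134645: f=-3.718070 → u ← -2.134645 + 0.3·(-3.718070) = -3.250066
s=0.900000, u=-3.250066: f=-5.628571 → u ← -3.250066 + 0.3·(-5.628571) = -4.938637
u(1.2) ≈ -4.9386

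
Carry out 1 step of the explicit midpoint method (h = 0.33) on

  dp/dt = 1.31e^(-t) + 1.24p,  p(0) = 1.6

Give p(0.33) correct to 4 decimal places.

Midpoint: k1 = f(t_n, p_n); k2 = f(t_n + h/2, p_n + (h/2)·k1); p_{n+1} = p_n + h·k2.
t=0.000000, p=1.600000:
  k1 = f(0.000000, 1.600000) = 3.294000
  k2 = f(0.165000, 2.143510) = 3.768693
  p ← 1.600000 + 0.33·3.768693 = 2.843669
p(0.33) ≈ 2.8437

2.8437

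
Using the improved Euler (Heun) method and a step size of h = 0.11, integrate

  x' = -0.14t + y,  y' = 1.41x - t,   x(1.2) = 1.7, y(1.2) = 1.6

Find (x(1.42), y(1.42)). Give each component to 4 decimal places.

Heun on (x,y): k1 = f(t_n, state_n); k2 = f(t_n + h, state_n + h·k1); state_{n+1} = state_n + (h/2)·(k1 + k2).
1.200000: (1.700000, 1.600000)
  k1 = (1.432000, 1.197000)
  predictor → (1.857520, 1.731670)
  k2 = (1.548270, 1.309103)
  → (1.863915, 1.737836)
1.310000: (1.863915, 1.737836)
  k1 = (1.554436, 1.318120)
  predictor → (2.034903, 1.882829)
  k2 = (1.684029, 1.449213)
  → (2.042030, 1.890039)
(x(1.42), y(1.42)) ≈ (2.0420, 1.8900)

2.0420, 1.8900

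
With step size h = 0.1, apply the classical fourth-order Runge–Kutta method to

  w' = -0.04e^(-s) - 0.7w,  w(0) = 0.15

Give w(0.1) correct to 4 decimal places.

0.1362

RK4: k1 = f(s_n, w_n); k2 = f(s_n + h/2, w_n + (h/2)·k1); k3 = f(s_n + h/2, w_n + (h/2)·k2); k4 = f(s_n + h, w_n + h·k3); w_{n+1} = w_n + (h/6)·(k1 + 2k2 + 2k3 + k4).
s=0.000000, w=0.150000:
  k1 = f(0.000000, 0.150000) = -0.145000
  k2 = f(0.050000, 0.142750) = -0.137974
  k3 = f(0.050000, 0.143101) = -0.138220
  k4 = f(0.100000, 0.136178) = -0.131518
  w ← 0.150000 + (0.1/6)·(k1 + 2k2 + 2k3 + k4) = 0.136185
w(0.1) ≈ 0.1362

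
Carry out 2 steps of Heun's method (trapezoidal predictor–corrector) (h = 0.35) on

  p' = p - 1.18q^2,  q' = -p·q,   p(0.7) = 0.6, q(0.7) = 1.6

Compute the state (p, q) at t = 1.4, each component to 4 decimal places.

-1.4154, 1.8657

Heun on (p,q): k1 = f(t_n, state_n); k2 = f(t_n + h, state_n + h·k1); state_{n+1} = state_n + (h/2)·(k1 + k2).
0.700000: (0.600000, 1.600000)
  k1 = (-2.420800, -0.960000)
  predictor → (-0.247280, 1.264000)
  k2 = (-2.132561, 0.312562)
  → (-0.196838, 1.486698)
1.050000: (-0.196838, 1.486698)
  k1 = (-2.804959, 0.292639)
  predictor → (-1.178574, 1.589122)
  k2 = (-4.158438, 1.872898)
  → (-1.415433, 1.865667)
(p(1.4), q(1.4)) ≈ (-1.4154, 1.8657)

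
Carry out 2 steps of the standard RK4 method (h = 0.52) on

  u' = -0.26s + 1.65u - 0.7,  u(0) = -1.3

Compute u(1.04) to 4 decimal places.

-9.3996

RK4: k1 = f(s_n, u_n); k2 = f(s_n + h/2, u_n + (h/2)·k1); k3 = f(s_n + h/2, u_n + (h/2)·k2); k4 = f(s_n + h, u_n + h·k3); u_{n+1} = u_n + (h/6)·(k1 + 2k2 + 2k3 + k4).
s=0.000000, u=-1.300000:
  k1 = f(0.000000, -1.300000) = -2.845000
  k2 = f(0.260000, -2.039700) = -4.133105
  k3 = f(0.260000, -2.374607) = -4.685702
  k4 = f(0.520000, -3.736565) = -7.000532
  u ← -1.300000 + (0.52/6)·(k1 + 2k2 + 2k3 + k4) = -3.681873
s=0.520000, u=-3.681873:
  k1 = f(0.520000, -3.681873) = -6.910290
  k2 = f(0.780000, -5.478548) = -9.942404
  k3 = f(0.780000, -6.266898) = -11.243181
  k4 = f(1.040000, -9.528327) = -16.692140
  u ← -3.681873 + (0.52/6)·(k1 + 2k2 + 2k3 + k4) = -9.399585
u(1.04) ≈ -9.3996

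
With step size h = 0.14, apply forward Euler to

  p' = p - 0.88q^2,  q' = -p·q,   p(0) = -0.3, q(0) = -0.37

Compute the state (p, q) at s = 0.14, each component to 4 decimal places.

Euler on (p,q): p_{n+1} = p_n + h·p', q_{n+1} = q_n + h·q'.
0.000000: (-0.300000, -0.370000); f=(-0.420472, -0.111000) → (-0.358866, -0.385540)
(p(0.14), q(0.14)) ≈ (-0.3589, -0.3855)

-0.3589, -0.3855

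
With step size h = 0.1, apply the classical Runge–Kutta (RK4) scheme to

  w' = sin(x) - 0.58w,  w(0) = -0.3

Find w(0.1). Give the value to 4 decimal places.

-0.2782

RK4: k1 = f(x_n, w_n); k2 = f(x_n + h/2, w_n + (h/2)·k1); k3 = f(x_n + h/2, w_n + (h/2)·k2); k4 = f(x_n + h, w_n + h·k3); w_{n+1} = w_n + (h/6)·(k1 + 2k2 + 2k3 + k4).
x=0.000000, w=-0.300000:
  k1 = f(0.000000, -0.300000) = 0.174000
  k2 = f(0.050000, -0.291300) = 0.218933
  k3 = f(0.050000, -0.289053) = 0.217630
  k4 = f(0.100000, -0.278237) = 0.261211
  w ← -0.300000 + (0.1/6)·(k1 + 2k2 + 2k3 + k4) = -0.278194
w(0.1) ≈ -0.2782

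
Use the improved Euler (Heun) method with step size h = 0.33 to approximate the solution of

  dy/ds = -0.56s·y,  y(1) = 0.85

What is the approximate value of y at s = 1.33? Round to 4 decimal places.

0.6863

Heun: k1 = f(s_n, y_n); k2 = f(s_n + h, y_n + h·k1); y_{n+1} = y_n + (h/2)·(k1 + k2).
s=1.000000, y=0.850000:
  k1 = f(1.000000, 0.850000) = -0.476000
  k2 = f(1.330000, 0.692920) = -0.516087
  y ← 0.850000 + (0.33/2)·(-0.476000 + (-0.516087)) = 0.686306
y(1.33) ≈ 0.6863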